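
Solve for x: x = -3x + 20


Starting with: x = -3x + 20
Move all x terms to left: (1 + 3)x = 20 - 0
Simplify: 4x = 20
Divide both sides by 4: x = 5

x = 5


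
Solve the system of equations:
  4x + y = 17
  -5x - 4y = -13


Using Cramer's rule:
Determinant D = (4)(-4) - (-5)(1) = -16 + 5 = -11
Dx = (17)(-4) - (-13)(1) = -68 + 13 = -55
Dy = (4)(-13) - (-5)(17) = -52 + 85 = 33
x = Dx/D = -55/-11 = 5
y = Dy/D = 33/-11 = -3

x = 5, y = -3


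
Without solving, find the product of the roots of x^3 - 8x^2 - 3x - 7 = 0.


By Vieta's formulas for x^3 + bx^2 + cx + d = 0:
  r1 + r2 + r3 = -b/a = 8
  r1*r2 + r1*r3 + r2*r3 = c/a = -3
  r1*r2*r3 = -d/a = 7


Product = 7


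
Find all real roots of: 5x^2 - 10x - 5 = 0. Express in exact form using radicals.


Using the quadratic formula: x = (-b ± sqrt(b^2 - 4ac)) / (2a)
Here a = 5, b = -10, c = -5
Discriminant = b^2 - 4ac = (-10)^2 - 4(5)(-5) = 100 + 100 = 200
Since discriminant = 200 > 0, there are two real roots.
x = (10 ± 10*sqrt(2)) / 10
Simplifying: x = 1 ± sqrt(2)
Numerically: x ≈ 2.4142 or x ≈ -0.4142

x = 1 + sqrt(2) or x = 1 - sqrt(2)


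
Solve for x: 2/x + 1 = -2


Subtract 1 from both sides: 2/x = -3
Multiply both sides by x: 2 = -3 * x
Divide by -3: x = -2/3

x = -2/3


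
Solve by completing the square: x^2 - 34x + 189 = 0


Start: x^2 - 34x + 189 = 0
Move constant: x^2 - 34x = -189
Half of -34 is -17, squared is 289
Add 289 to both sides: x^2 - 34x + 289 = 100
(x - 17)^2 = 100
x - 17 = ±10
x = 17 + 10 = 27 or x = 17 - 10 = 7

x = 7, x = 27


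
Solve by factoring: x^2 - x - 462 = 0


We need two numbers that multiply to -462 and add to -1.
Those numbers are -22 and 21 (since (-22) * 21 = -462 and (-22) + 21 = -1).
So x^2 - x - 462 = (x - 22)(x + 21) = 0
Setting each factor to zero: x = 22 or x = -21

x = -21, x = 22


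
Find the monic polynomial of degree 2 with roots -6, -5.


A monic polynomial with roots -6, -5 is:
p(x) = (x + 6)(x + 5)
After multiplying by (x + 6): x + 6
After multiplying by (x + 5): x^2 + 11x + 30

x^2 + 11x + 30


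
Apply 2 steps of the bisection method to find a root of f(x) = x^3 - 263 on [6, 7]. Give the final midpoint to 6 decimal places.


f(x) = x^3 - 263
f(6) = -47 < 0
f(7) = 80 > 0

Step 1: midpoint = (6.000000 + 7.000000)/2 = 6.500000
  f(6.500000) = 11.625000
  f(mid) > 0, so root is in [6.000000, 6.500000]

Step 2: midpoint = (6.000000 + 6.500000)/2 = 6.250000
  f(6.250000) = -18.859375
  f(mid) < 0, so root is in [6.250000, 6.500000]

midpoint = 6.250000


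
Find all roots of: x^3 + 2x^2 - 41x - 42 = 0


Let p(x) = x^3 + 2x^2 - 41x - 42. By the rational root theorem (leading coefficient 1), any rational root is an integer divisor of 42: try ±1, ±2, ... in turn.
Test x = 1: value = -80 ≠ 0.
Test x = -1: value = 0 ✓, so (x + 1) is a factor.
Synthetic division by (x + 1): bring down 1; 1(-1) + 2 = 1; 1(-1) - 41 = -42; (-42)(-1) - 42 = 0 → quotient x^2 + x - 42, remainder 0.
Solve the quadratic x^2 + x - 42 = 0: discriminant = 1^2 - 4(1)(-42) = 1 + 168 = 169.
sqrt(169) = 13, so x = (-1 ± 13)/2: x = 6 or x = -7.
Collecting all roots found:

x = -7, x = -1, x = 6


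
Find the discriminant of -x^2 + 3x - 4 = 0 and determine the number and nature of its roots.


For ax^2 + bx + c = 0, discriminant D = b^2 - 4ac
Here a = -1, b = 3, c = -4
D = (3)^2 - 4(-1)(-4) = 9 - 16 = -7

D = -7 < 0
The equation has no real roots (2 complex conjugate roots).

Discriminant = -7, no real roots (2 complex conjugate roots)


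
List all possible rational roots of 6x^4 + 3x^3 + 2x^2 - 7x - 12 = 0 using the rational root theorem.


Rational root theorem: possible roots are ±p/q where:
  p divides the constant term (-12): p ∈ {1, 2, 3, 4, 6, 12}
  q divides the leading coefficient (6): q ∈ {1, 2, 3, 6}

All possible rational roots: -12, -6, -4, -3, -2, -3/2, -4/3, -1, -2/3, -1/2, -1/3, -1/6, 1/6, 1/3, 1/2, 2/3, 1, 4/3, 3/2, 2, 3, 4, 6, 12

-12, -6, -4, -3, -2, -3/2, -4/3, -1, -2/3, -1/2, -1/3, -1/6, 1/6, 1/3, 1/2, 2/3, 1, 4/3, 3/2, 2, 3, 4, 6, 12


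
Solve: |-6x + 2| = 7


An absolute value equation |expr| = 7 gives two cases:
Case 1: -6x + 2 = 7
  -6x = 5, so x = -5/6
Case 2: -6x + 2 = -7
  -6x = -9, so x = 3/2

x = -5/6, x = 3/2


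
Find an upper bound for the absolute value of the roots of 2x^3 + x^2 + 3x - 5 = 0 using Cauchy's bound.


Cauchy's bound: all roots r satisfy |r| <= 1 + max(|a_i/a_n|) for i = 0,...,n-1
where a_n is the leading coefficient.

Coefficients: [2, 1, 3, -5]
Leading coefficient a_n = 2
Ratios |a_i/a_n|: 1/2, 3/2, 5/2
Maximum ratio: 5/2
Cauchy's bound: |r| <= 1 + 5/2 = 7/2

Upper bound = 7/2


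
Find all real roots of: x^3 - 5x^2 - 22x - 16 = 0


Let p(x) = x^3 - 5x^2 - 22x - 16. By the rational root theorem (leading coefficient 1), any rational root is an integer divisor of 16: try ±1, ±2, ... in turn.
Test x = 1: value = -42 ≠ 0.
Test x = -1: value = 0 ✓, so (x + 1) is a factor.
Synthetic division by (x + 1): bring down 1; 1(-1) - 5 = -6; (-6)(-1) - 22 = -16; (-16)(-1) - 16 = 0 → quotient x^2 - 6x - 16, remainder 0.
Solve the quadratic x^2 - 6x - 16 = 0: discriminant = (-6)^2 - 4(1)(-16) = 36 + 64 = 100.
sqrt(100) = 10, so x = (6 ± 10)/2: x = 8 or x = -2.

x = -2, x = -1, x = 8


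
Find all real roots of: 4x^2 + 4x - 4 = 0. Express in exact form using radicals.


Using the quadratic formula: x = (-b ± sqrt(b^2 - 4ac)) / (2a)
Here a = 4, b = 4, c = -4
Discriminant = b^2 - 4ac = 4^2 - 4(4)(-4) = 16 + 64 = 80
Since discriminant = 80 > 0, there are two real roots.
x = (-4 ± 4*sqrt(5)) / 8
Simplifying: x = (-1 ± sqrt(5)) / 2
Numerically: x ≈ 0.6180 or x ≈ -1.6180

x = (-1 + sqrt(5)) / 2 or x = (-1 - sqrt(5)) / 2


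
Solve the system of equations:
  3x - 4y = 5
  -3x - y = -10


Using Cramer's rule:
Determinant D = (3)(-1) - (-3)(-4) = -3 - 12 = -15
Dx = (5)(-1) - (-10)(-4) = -5 - 40 = -45
Dy = (3)(-10) - (-3)(5) = -30 + 15 = -15
x = Dx/D = -45/-15 = 3
y = Dy/D = -15/-15 = 1

x = 3, y = 1


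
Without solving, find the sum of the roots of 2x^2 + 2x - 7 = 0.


By Vieta's formulas for ax^2 + bx + c = 0:
  Sum of roots = -b/a
  Product of roots = c/a

Here a = 2, b = 2, c = -7
Sum = -(2)/2 = -1
Product = -7/2 = -7/2

Sum = -1


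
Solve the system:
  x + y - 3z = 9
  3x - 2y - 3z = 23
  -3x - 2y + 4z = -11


Using Cramer's rule. Expand each determinant along the first row.
D  = 1*[(-2)*4 - (-3)*(-2)] - 1*[3*4 - (-3)*(-3)] + (-3)*[3*(-2) - (-2)*(-3)]
  = 1*(-14) - 1*(3) + (-3)*(-12) = 19
Dx = 9*[(-2)*4 - (-3)*(-2)] - 1*[23*4 - (-3)*(-11)] + (-3)*[23*(-2) - (-2)*(-11)]
  = 9*(-14) - 1*(59) + (-3)*(-68) = 19
Dy = 1*[23*4 - (-3)*(-11)] - 9*[3*4 - (-3)*(-3)] + (-3)*[3*(-11) - 23*(-3)]
  = 1*(59) - 9*(3) + (-3)*(36) = -76
Dz = 1*[(-2)*(-11) - 23*(-2)] - 1*[3*(-11) - 23*(-3)] + 9*[3*(-2) - (-2)*(-3)]
  = 1*(68) - 1*(36) + 9*(-12) = -76
x = Dx/D = 19/19 = 1, y = Dy/D = -76/19 = -4, z = Dz/D = -76/19 = -4
Check eq1: (1)(1) + (1)(-4) + (-3)(-4) = 9 = 9 ✓
Check eq2: (3)(1) + (-2)(-4) + (-3)(-4) = 23 = 23 ✓
Check eq3: (-3)(1) + (-2)(-4) + (4)(-4) = -11 = -11 ✓

x = 1, y = -4, z = -4


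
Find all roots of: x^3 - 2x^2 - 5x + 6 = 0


Let p(x) = x^3 - 2x^2 - 5x + 6. By the rational root theorem (leading coefficient 1), any rational root is an integer divisor of 6: try ±1, ±2, ... in turn.
Test x = 1: value = 0 ✓, so (x - 1) is a factor.
Synthetic division by (x - 1): bring down 1; 1(1) - 2 = -1; (-1)(1) - 5 = -6; (-6)(1) + 6 = 0 → quotient x^2 - x - 6, remainder 0.
Solve the quadratic x^2 - x - 6 = 0: discriminant = (-1)^2 - 4(1)(-6) = 1 + 24 = 25.
sqrt(25) = 5, so x = (1 ± 5)/2: x = 3 or x = -2.
Collecting all roots found:

x = -2, x = 1, x = 3


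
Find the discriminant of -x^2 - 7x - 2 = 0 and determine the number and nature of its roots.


For ax^2 + bx + c = 0, discriminant D = b^2 - 4ac
Here a = -1, b = -7, c = -2
D = (-7)^2 - 4(-1)(-2) = 49 - 8 = 41

D = 41 > 0 but not a perfect square
The equation has 2 distinct real irrational roots.

Discriminant = 41, 2 distinct real irrational roots


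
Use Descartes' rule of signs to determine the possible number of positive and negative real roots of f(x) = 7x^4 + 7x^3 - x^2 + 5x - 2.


Descartes' rule of signs:

For positive roots, count sign changes in f(x) = 7x^4 + 7x^3 - x^2 + 5x - 2:
Signs of coefficients: +, +, -, +, -
Number of sign changes: 3
Possible positive real roots: 3, 1

For negative roots, examine f(-x) = 7x^4 - 7x^3 - x^2 - 5x - 2:
Signs of coefficients: +, -, -, -, -
Number of sign changes: 1
Possible negative real roots: 1

Positive roots: 3 or 1; Negative roots: 1


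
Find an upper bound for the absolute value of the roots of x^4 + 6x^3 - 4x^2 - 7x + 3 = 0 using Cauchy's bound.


Cauchy's bound: all roots r satisfy |r| <= 1 + max(|a_i/a_n|) for i = 0,...,n-1
where a_n is the leading coefficient.

Coefficients: [1, 6, -4, -7, 3]
Leading coefficient a_n = 1
Ratios |a_i/a_n|: 6, 4, 7, 3
Maximum ratio: 7
Cauchy's bound: |r| <= 1 + 7 = 8

Upper bound = 8


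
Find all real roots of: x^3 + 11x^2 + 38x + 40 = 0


Let p(x) = x^3 + 11x^2 + 38x + 40. By the rational root theorem (leading coefficient 1), any rational root is an integer divisor of 40: try ±1, ±2, ... in turn.
Test x = 1: value = 90 ≠ 0.
Test x = -1: value = 12 ≠ 0.
Test x = 2: value = 168 ≠ 0.
Test x = -2: value = 0 ✓, so (x + 2) is a factor.
Synthetic division by (x + 2): bring down 1; 1(-2) + 11 = 9; 9(-2) + 38 = 20; 20(-2) + 40 = 0 → quotient x^2 + 9x + 20, remainder 0.
Solve the quadratic x^2 + 9x + 20 = 0: discriminant = 9^2 - 4(1)(20) = 81 - 80 = 1.
sqrt(1) = 1, so x = (-9 ± 1)/2: x = -4 or x = -5.

x = -5, x = -4, x = -2


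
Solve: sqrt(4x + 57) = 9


Square both sides: 4x + 57 = 9^2 = 81
4x = 81 - 57 = 24
x = 6
Check: sqrt(4*6 + 57) = sqrt(81) = 9 ✓

x = 6


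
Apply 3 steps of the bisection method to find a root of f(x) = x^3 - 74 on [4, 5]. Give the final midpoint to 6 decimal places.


f(x) = x^3 - 74
f(4) = -10 < 0
f(5) = 51 > 0

Step 1: midpoint = (4.000000 + 5.000000)/2 = 4.500000
  f(4.500000) = 17.125000
  f(mid) > 0, so root is in [4.000000, 4.500000]

Step 2: midpoint = (4.000000 + 4.500000)/2 = 4.250000
  f(4.250000) = 2.765625
  f(mid) > 0, so root is in [4.000000, 4.250000]

Step 3: midpoint = (4.000000 + 4.250000)/2 = 4.125000
  f(4.125000) = -3.810547
  f(mid) < 0, so root is in [4.125000, 4.250000]

midpoint = 4.125000


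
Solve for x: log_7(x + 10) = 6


Convert to exponential form: x + 10 = 7^6 = 117649
x = 117649 - 10 = 117639
Check: log_7(117639 + 10) = log_7(117649) = log_7(117649) = 6 ✓

x = 117639


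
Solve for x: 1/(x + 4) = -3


Multiply both sides by (x + 4): 1 = -3(x + 4)
Distribute: 1 = -3x - 12
-3x = 1 + 12 = 13
x = -13/3

x = -13/3


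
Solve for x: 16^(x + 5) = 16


Express both sides with the same base.
16 = 16^1
Since the bases match, equate exponents: x + 5 = 1
So x = 1 - (5) = -4

x = -4


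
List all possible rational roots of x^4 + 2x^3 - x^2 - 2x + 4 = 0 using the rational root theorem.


Rational root theorem: possible roots are ±p/q where:
  p divides the constant term (4): p ∈ {1, 2, 4}
  q divides the leading coefficient (1): q ∈ {1}

All possible rational roots: -4, -2, -1, 1, 2, 4

-4, -2, -1, 1, 2, 4


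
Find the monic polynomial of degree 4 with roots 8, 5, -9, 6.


A monic polynomial with roots 8, 5, -9, 6 is:
p(x) = (x - 8)(x - 5)(x + 9)(x - 6)
After multiplying by (x - 8): x - 8
After multiplying by (x - 5): x^2 - 13x + 40
After multiplying by (x + 9): x^3 - 4x^2 - 77x + 360
After multiplying by (x - 6): x^4 - 10x^3 - 53x^2 + 822x - 2160

x^4 - 10x^3 - 53x^2 + 822x - 2160


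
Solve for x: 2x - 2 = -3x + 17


Starting with: 2x - 2 = -3x + 17
Move all x terms to left: (2 + 3)x = 17 + 2
Simplify: 5x = 19
Divide both sides by 5: x = 19/5

x = 19/5


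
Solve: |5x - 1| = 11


An absolute value equation |expr| = 11 gives two cases:
Case 1: 5x - 1 = 11
  5x = 12, so x = 12/5
Case 2: 5x - 1 = -11
  5x = -10, so x = -2

x = -2, x = 12/5


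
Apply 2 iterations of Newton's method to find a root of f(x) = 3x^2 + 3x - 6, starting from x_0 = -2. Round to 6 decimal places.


Newton's method: x_(n+1) = x_n - f(x_n)/f'(x_n)
f(x) = 3x^2 + 3x - 6
f'(x) = 6x + 3

Iteration 1:
  f(-2.000000) = 0.000000
  f'(-2.000000) = -9.000000
  x_1 = -2.000000 - (0.000000)/(-9.000000) = -2.000000

Iteration 2:
  f(-2.000000) = 0.000000
  f'(-2.000000) = -9.000000
  x_2 = -2.000000 - (0.000000)/(-9.000000) = -2.000000

x_2 = -2.000000


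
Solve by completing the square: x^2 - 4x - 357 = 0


Start: x^2 - 4x - 357 = 0
Move constant: x^2 - 4x = 357
Half of -4 is -2, squared is 4
Add 4 to both sides: x^2 - 4x + 4 = 361
(x - 2)^2 = 361
x - 2 = ±19
x = 2 + 19 = 21 or x = 2 - 19 = -17

x = -17, x = 21


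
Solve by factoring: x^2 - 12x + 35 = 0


We need two numbers that multiply to 35 and add to -12.
Those numbers are -5 and -7 (since (-5) * (-7) = 35 and (-5) + (-7) = -12).
So x^2 - 12x + 35 = (x - 5)(x - 7) = 0
Setting each factor to zero: x = 5 or x = 7

x = 5, x = 7


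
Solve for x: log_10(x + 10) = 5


Convert to exponential form: x + 10 = 10^5 = 100000
x = 100000 - 10 = 99990
Check: log_10(99990 + 10) = log_10(100000) = log_10(100000) = 5 ✓

x = 99990


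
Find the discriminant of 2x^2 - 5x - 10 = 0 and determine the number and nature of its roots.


For ax^2 + bx + c = 0, discriminant D = b^2 - 4ac
Here a = 2, b = -5, c = -10
D = (-5)^2 - 4(2)(-10) = 25 + 80 = 105

D = 105 > 0 but not a perfect square
The equation has 2 distinct real irrational roots.

Discriminant = 105, 2 distinct real irrational roots


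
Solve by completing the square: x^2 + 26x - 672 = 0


Start: x^2 + 26x - 672 = 0
Move constant: x^2 + 26x = 672
Half of 26 is 13, squared is 169
Add 169 to both sides: x^2 + 26x + 169 = 841
(x + 13)^2 = 841
x + 13 = ±29
x = -13 + 29 = 16 or x = -13 - 29 = -42

x = -42, x = 16


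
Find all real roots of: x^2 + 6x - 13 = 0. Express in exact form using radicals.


Using the quadratic formula: x = (-b ± sqrt(b^2 - 4ac)) / (2a)
Here a = 1, b = 6, c = -13
Discriminant = b^2 - 4ac = 6^2 - 4(1)(-13) = 36 + 52 = 88
Since discriminant = 88 > 0, there are two real roots.
x = (-6 ± 2*sqrt(22)) / 2
Simplifying: x = -3 ± sqrt(22)
Numerically: x ≈ 1.6904 or x ≈ -7.6904

x = -3 + sqrt(22) or x = -3 - sqrt(22)


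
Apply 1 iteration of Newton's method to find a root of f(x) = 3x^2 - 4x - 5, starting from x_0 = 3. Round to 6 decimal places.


Newton's method: x_(n+1) = x_n - f(x_n)/f'(x_n)
f(x) = 3x^2 - 4x - 5
f'(x) = 6x - 4

Iteration 1:
  f(3.000000) = 10.000000
  f'(3.000000) = 14.000000
  x_1 = 3.000000 - (10.000000)/(14.000000) = 2.285714

x_1 = 2.285714


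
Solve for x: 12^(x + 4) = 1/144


Express both sides with the same base.
1/144 = 12^(-2)
Since the bases match, equate exponents: x + 4 = -2
So x = -2 - (4) = -6

x = -6


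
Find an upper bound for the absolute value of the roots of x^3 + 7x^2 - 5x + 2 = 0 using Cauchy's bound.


Cauchy's bound: all roots r satisfy |r| <= 1 + max(|a_i/a_n|) for i = 0,...,n-1
where a_n is the leading coefficient.

Coefficients: [1, 7, -5, 2]
Leading coefficient a_n = 1
Ratios |a_i/a_n|: 7, 5, 2
Maximum ratio: 7
Cauchy's bound: |r| <= 1 + 7 = 8

Upper bound = 8


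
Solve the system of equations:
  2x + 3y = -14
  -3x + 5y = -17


Using Cramer's rule:
Determinant D = (2)(5) - (-3)(3) = 10 + 9 = 19
Dx = (-14)(5) - (-17)(3) = -70 + 51 = -19
Dy = (2)(-17) - (-3)(-14) = -34 - 42 = -76
x = Dx/D = -19/19 = -1
y = Dy/D = -76/19 = -4

x = -1, y = -4


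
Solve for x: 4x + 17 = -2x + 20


Starting with: 4x + 17 = -2x + 20
Move all x terms to left: (4 + 2)x = 20 - 17
Simplify: 6x = 3
Divide both sides by 6: x = 1/2

x = 1/2


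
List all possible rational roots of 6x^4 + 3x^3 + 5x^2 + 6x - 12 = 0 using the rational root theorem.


Rational root theorem: possible roots are ±p/q where:
  p divides the constant term (-12): p ∈ {1, 2, 3, 4, 6, 12}
  q divides the leading coefficient (6): q ∈ {1, 2, 3, 6}

All possible rational roots: -12, -6, -4, -3, -2, -3/2, -4/3, -1, -2/3, -1/2, -1/3, -1/6, 1/6, 1/3, 1/2, 2/3, 1, 4/3, 3/2, 2, 3, 4, 6, 12

-12, -6, -4, -3, -2, -3/2, -4/3, -1, -2/3, -1/2, -1/3, -1/6, 1/6, 1/3, 1/2, 2/3, 1, 4/3, 3/2, 2, 3, 4, 6, 12


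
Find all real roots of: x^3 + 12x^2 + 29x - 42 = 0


Let p(x) = x^3 + 12x^2 + 29x - 42. By the rational root theorem (leading coefficient 1), any rational root is an integer divisor of 42: try ±1, ±2, ... in turn.
Test x = 1: value = 0 ✓, so (x - 1) is a factor.
Synthetic division by (x - 1): bring down 1; 1(1) + 12 = 13; 13(1) + 29 = 42; 42(1) - 42 = 0 → quotient x^2 + 13x + 42, remainder 0.
Solve the quadratic x^2 + 13x + 42 = 0: discriminant = 13^2 - 4(1)(42) = 169 - 168 = 1.
sqrt(1) = 1, so x = (-13 ± 1)/2: x = -6 or x = -7.

x = -7, x = -6, x = 1


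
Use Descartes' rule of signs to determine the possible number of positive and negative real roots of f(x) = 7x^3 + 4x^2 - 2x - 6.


Descartes' rule of signs:

For positive roots, count sign changes in f(x) = 7x^3 + 4x^2 - 2x - 6:
Signs of coefficients: +, +, -, -
Number of sign changes: 1
Possible positive real roots: 1

For negative roots, examine f(-x) = -7x^3 + 4x^2 + 2x - 6:
Signs of coefficients: -, +, +, -
Number of sign changes: 2
Possible negative real roots: 2, 0

Positive roots: 1; Negative roots: 2 or 0


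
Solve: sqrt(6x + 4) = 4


Square both sides: 6x + 4 = 4^2 = 16
6x = 16 - 4 = 12
x = 2
Check: sqrt(6*2 + 4) = sqrt(16) = 4 ✓

x = 2


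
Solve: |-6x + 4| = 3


An absolute value equation |expr| = 3 gives two cases:
Case 1: -6x + 4 = 3
  -6x = -1, so x = 1/6
Case 2: -6x + 4 = -3
  -6x = -7, so x = 7/6

x = 1/6, x = 7/6


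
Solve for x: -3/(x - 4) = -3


Multiply both sides by (x - 4): -3 = -3(x - 4)
Distribute: -3 = -3x + 12
-3x = -3 - 12 = -15
x = 5

x = 5


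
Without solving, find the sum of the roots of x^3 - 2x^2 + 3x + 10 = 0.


By Vieta's formulas for x^3 + bx^2 + cx + d = 0:
  r1 + r2 + r3 = -b/a = 2
  r1*r2 + r1*r3 + r2*r3 = c/a = 3
  r1*r2*r3 = -d/a = -10


Sum = 2


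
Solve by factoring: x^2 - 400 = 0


We need two numbers that multiply to -400 and add to 0.
Those numbers are 20 and -20 (since 20 * (-20) = -400 and 20 + (-20) = 0).
So x^2 - 400 = (x + 20)(x - 20) = 0
Setting each factor to zero: x = -20 or x = 20

x = -20, x = 20


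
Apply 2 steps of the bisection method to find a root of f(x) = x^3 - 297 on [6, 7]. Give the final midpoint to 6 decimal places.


f(x) = x^3 - 297
f(6) = -81 < 0
f(7) = 46 > 0

Step 1: midpoint = (6.000000 + 7.000000)/2 = 6.500000
  f(6.500000) = -22.375000
  f(mid) < 0, so root is in [6.500000, 7.000000]

Step 2: midpoint = (6.500000 + 7.000000)/2 = 6.750000
  f(6.750000) = 10.546875
  f(mid) > 0, so root is in [6.500000, 6.750000]

midpoint = 6.750000


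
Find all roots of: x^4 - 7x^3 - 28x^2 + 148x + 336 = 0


Let p(x) = x^4 - 7x^3 - 28x^2 + 148x + 336. By the rational root theorem (leading coefficient 1), any rational root is an integer divisor of 336: try ±1, ±2, ... in turn.
Test x = 1: value = 450 ≠ 0.
Test x = -1: value = 168 ≠ 0.
Test x = 2: value = 480 ≠ 0.
Test x = -2: value = 0 ✓, so (x + 2) is a factor.
Synthetic division by (x + 2): bring down 1; 1(-2) - 7 = -9; (-9)(-2) - 28 = -10; (-10)(-2) + 148 = 168; 168(-2) + 336 = 0 → quotient x^3 - 9x^2 - 10x + 168, remainder 0.
Continue with the quotient x^3 - 9x^2 - 10x + 168 (candidates must divide 168; re-test x = -2 first in case it repeats).
Test x = -2: value = 144 ≠ 0.
Test x = 3: value = 84 ≠ 0.
Test x = -3: value = 90 ≠ 0.
Test x = 4: value = 48 ≠ 0.
Test x = -4: value = 0 ✓, so (x + 4) is a factor.
Synthetic division by (x + 4): bring down 1; 1(-4) - 9 = -13; (-13)(-4) - 10 = 42; 42(-4) + 168 = 0 → quotient x^2 - 13x + 42, remainder 0.
Solve the quadratic x^2 - 13x + 42 = 0: discriminant = (-13)^2 - 4(1)(42) = 169 - 168 = 1.
sqrt(1) = 1, so x = (13 ± 1)/2: x = 7 or x = 6.
Collecting all roots found:

x = -4, x = -2, x = 6, x = 7


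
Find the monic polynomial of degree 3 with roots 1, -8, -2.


A monic polynomial with roots 1, -8, -2 is:
p(x) = (x - 1)(x + 8)(x + 2)
After multiplying by (x - 1): x - 1
After multiplying by (x + 8): x^2 + 7x - 8
After multiplying by (x + 2): x^3 + 9x^2 + 6x - 16

x^3 + 9x^2 + 6x - 16


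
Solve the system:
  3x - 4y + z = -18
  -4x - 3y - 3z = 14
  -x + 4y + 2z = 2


Using Cramer's rule. Expand each determinant along the first row.
D  = 3*[(-3)*2 - (-3)*4] - (-4)*[(-4)*2 - (-3)*(-1)] + 1*[(-4)*4 - (-3)*(-1)]
  = 3*(6) - (-4)*(-11) + 1*(-19) = -45
Dx = (-18)*[(-3)*2 - (-3)*4] - (-4)*[14*2 - (-3)*2] + 1*[14*4 - (-3)*2]
  = (-18)*(6) - (-4)*(34) + 1*(62) = 90
Dy = 3*[14*2 - (-3)*2] - (-18)*[(-4)*2 - (-3)*(-1)] + 1*[(-4)*2 - 14*(-1)]
  = 3*(34) - (-18)*(-11) + 1*(6) = -90
Dz = 3*[(-3)*2 - 14*4] - (-4)*[(-4)*2 - 14*(-1)] + (-18)*[(-4)*4 - (-3)*(-1)]
  = 3*(-62) - (-4)*(6) + (-18)*(-19) = 180
x = Dx/D = 90/-45 = -2, y = Dy/D = -90/-45 = 2, z = Dz/D = 180/-45 = -4
Check eq1: (3)(-2) + (-4)(2) + (1)(-4) = -18 = -18 ✓
Check eq2: (-4)(-2) + (-3)(2) + (-3)(-4) = 14 = 14 ✓
Check eq3: (-1)(-2) + (4)(2) + (2)(-4) = 2 = 2 ✓

x = -2, y = 2, z = -4


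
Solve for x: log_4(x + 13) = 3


Convert to exponential form: x + 13 = 4^3 = 64
x = 64 - 13 = 51
Check: log_4(51 + 13) = log_4(64) = log_4(64) = 3 ✓

x = 51


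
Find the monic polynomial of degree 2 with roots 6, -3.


A monic polynomial with roots 6, -3 is:
p(x) = (x - 6)(x + 3)
After multiplying by (x - 6): x - 6
After multiplying by (x + 3): x^2 - 3x - 18

x^2 - 3x - 18


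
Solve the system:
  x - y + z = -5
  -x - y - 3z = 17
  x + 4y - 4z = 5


Using Cramer's rule. Expand each determinant along the first row.
D  = 1*[(-1)*(-4) - (-3)*4] - (-1)*[(-1)*(-4) - (-3)*1] + 1*[(-1)*4 - (-1)*1]
  = 1*(16) - (-1)*(7) + 1*(-3) = 20
Dx = (-5)*[(-1)*(-4) - (-3)*4] - (-1)*[17*(-4) - (-3)*5] + 1*[17*4 - (-1)*5]
  = (-5)*(16) - (-1)*(-53) + 1*(73) = -60
Dy = 1*[17*(-4) - (-3)*5] - (-5)*[(-1)*(-4) - (-3)*1] + 1*[(-1)*5 - 17*1]
  = 1*(-53) - (-5)*(7) + 1*(-22) = -40
Dz = 1*[(-1)*5 - 17*4] - (-1)*[(-1)*5 - 17*1] + (-5)*[(-1)*4 - (-1)*1]
  = 1*(-73) - (-1)*(-22) + (-5)*(-3) = -80
x = Dx/D = -60/20 = -3, y = Dy/D = -40/20 = -2, z = Dz/D = -80/20 = -4
Check eq1: (1)(-3) + (-1)(-2) + (1)(-4) = -5 = -5 ✓
Check eq2: (-1)(-3) + (-1)(-2) + (-3)(-4) = 17 = 17 ✓
Check eq3: (1)(-3) + (4)(-2) + (-4)(-4) = 5 = 5 ✓

x = -3, y = -2, z = -4


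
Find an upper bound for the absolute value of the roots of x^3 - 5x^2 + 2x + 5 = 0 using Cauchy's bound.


Cauchy's bound: all roots r satisfy |r| <= 1 + max(|a_i/a_n|) for i = 0,...,n-1
where a_n is the leading coefficient.

Coefficients: [1, -5, 2, 5]
Leading coefficient a_n = 1
Ratios |a_i/a_n|: 5, 2, 5
Maximum ratio: 5
Cauchy's bound: |r| <= 1 + 5 = 6

Upper bound = 6


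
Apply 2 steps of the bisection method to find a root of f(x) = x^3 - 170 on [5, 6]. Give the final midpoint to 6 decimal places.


f(x) = x^3 - 170
f(5) = -45 < 0
f(6) = 46 > 0

Step 1: midpoint = (5.000000 + 6.000000)/2 = 5.500000
  f(5.500000) = -3.625000
  f(mid) < 0, so root is in [5.500000, 6.000000]

Step 2: midpoint = (5.500000 + 6.000000)/2 = 5.750000
  f(5.750000) = 20.109375
  f(mid) > 0, so root is in [5.500000, 5.750000]

midpoint = 5.750000


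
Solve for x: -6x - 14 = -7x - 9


Starting with: -6x - 14 = -7x - 9
Move all x terms to left: (-6 + 7)x = -9 + 14
Simplify: x = 5
Divide both sides by 1: x = 5

x = 5


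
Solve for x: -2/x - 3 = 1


Subtract -3 from both sides: -2/x = 4
Multiply both sides by x: -2 = 4 * x
Divide by 4: x = -1/2

x = -1/2


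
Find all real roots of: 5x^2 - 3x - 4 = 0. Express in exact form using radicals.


Using the quadratic formula: x = (-b ± sqrt(b^2 - 4ac)) / (2a)
Here a = 5, b = -3, c = -4
Discriminant = b^2 - 4ac = (-3)^2 - 4(5)(-4) = 9 + 80 = 89
Since discriminant = 89 > 0, there are two real roots.
x = (3 ± sqrt(89)) / 10
Numerically: x ≈ 1.2434 or x ≈ -0.6434

x = (3 + sqrt(89)) / 10 or x = (3 - sqrt(89)) / 10


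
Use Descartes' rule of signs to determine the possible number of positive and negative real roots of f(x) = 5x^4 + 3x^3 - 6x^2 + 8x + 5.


Descartes' rule of signs:

For positive roots, count sign changes in f(x) = 5x^4 + 3x^3 - 6x^2 + 8x + 5:
Signs of coefficients: +, +, -, +, +
Number of sign changes: 2
Possible positive real roots: 2, 0

For negative roots, examine f(-x) = 5x^4 - 3x^3 - 6x^2 - 8x + 5:
Signs of coefficients: +, -, -, -, +
Number of sign changes: 2
Possible negative real roots: 2, 0

Positive roots: 2 or 0; Negative roots: 2 or 0


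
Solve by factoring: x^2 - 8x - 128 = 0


We need two numbers that multiply to -128 and add to -8.
Those numbers are -16 and 8 (since (-16) * 8 = -128 and (-16) + 8 = -8).
So x^2 - 8x - 128 = (x - 16)(x + 8) = 0
Setting each factor to zero: x = 16 or x = -8

x = -8, x = 16


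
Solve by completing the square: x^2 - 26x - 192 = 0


Start: x^2 - 26x - 192 = 0
Move constant: x^2 - 26x = 192
Half of -26 is -13, squared is 169
Add 169 to both sides: x^2 - 26x + 169 = 361
(x - 13)^2 = 361
x - 13 = ±19
x = 13 + 19 = 32 or x = 13 - 19 = -6

x = -6, x = 32


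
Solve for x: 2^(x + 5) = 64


Express both sides with the same base.
64 = 2^6
Since the bases match, equate exponents: x + 5 = 6
So x = 6 - (5) = 1

x = 1


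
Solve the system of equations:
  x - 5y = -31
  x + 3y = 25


Using Cramer's rule:
Determinant D = (1)(3) - (1)(-5) = 3 + 5 = 8
Dx = (-31)(3) - (25)(-5) = -93 + 125 = 32
Dy = (1)(25) - (1)(-31) = 25 + 31 = 56
x = Dx/D = 32/8 = 4
y = Dy/D = 56/8 = 7

x = 4, y = 7


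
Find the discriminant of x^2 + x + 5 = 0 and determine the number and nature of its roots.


For ax^2 + bx + c = 0, discriminant D = b^2 - 4ac
Here a = 1, b = 1, c = 5
D = (1)^2 - 4(1)(5) = 1 - 20 = -19

D = -19 < 0
The equation has no real roots (2 complex conjugate roots).

Discriminant = -19, no real roots (2 complex conjugate roots)


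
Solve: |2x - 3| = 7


An absolute value equation |expr| = 7 gives two cases:
Case 1: 2x - 3 = 7
  2x = 10, so x = 5
Case 2: 2x - 3 = -7
  2x = -4, so x = -2

x = -2, x = 5


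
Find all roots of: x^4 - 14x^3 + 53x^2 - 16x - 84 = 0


Let p(x) = x^4 - 14x^3 + 53x^2 - 16x - 84. By the rational root theorem (leading coefficient 1), any rational root is an integer divisor of 84: try ±1, ±2, ... in turn.
Test x = 1: value = -60 ≠ 0.
Test x = -1: value = 0 ✓, so (x + 1) is a factor.
Synthetic division by (x + 1): bring down 1; 1(-1) - 14 = -15; (-15)(-1) + 53 = 68; 68(-1) - 16 = -84; (-84)(-1) - 84 = 0 → quotient x^3 - 15x^2 + 68x - 84, remainder 0.
Continue with the quotient x^3 - 15x^2 + 68x - 84 (candidates must divide 84; re-test x = -1 first in case it repeats).
Test x = -1: value = -168 ≠ 0.
Test x = 2: value = 0 ✓, so (x - 2) is a factor.
Synthetic division by (x - 2): bring down 1; 1(2) - 15 = -13; (-13)(2) + 68 = 42; 42(2) - 84 = 0 → quotient x^2 - 13x + 42, remainder 0.
Solve the quadratic x^2 - 13x + 42 = 0: discriminant = (-13)^2 - 4(1)(42) = 169 - 168 = 1.
sqrt(1) = 1, so x = (13 ± 1)/2: x = 7 or x = 6.
Collecting all roots found:

x = -1, x = 2, x = 6, x = 7


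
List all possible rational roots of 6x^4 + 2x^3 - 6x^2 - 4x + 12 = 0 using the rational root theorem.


Rational root theorem: possible roots are ±p/q where:
  p divides the constant term (12): p ∈ {1, 2, 3, 4, 6, 12}
  q divides the leading coefficient (6): q ∈ {1, 2, 3, 6}

All possible rational roots: -12, -6, -4, -3, -2, -3/2, -4/3, -1, -2/3, -1/2, -1/3, -1/6, 1/6, 1/3, 1/2, 2/3, 1, 4/3, 3/2, 2, 3, 4, 6, 12

-12, -6, -4, -3, -2, -3/2, -4/3, -1, -2/3, -1/2, -1/3, -1/6, 1/6, 1/3, 1/2, 2/3, 1, 4/3, 3/2, 2, 3, 4, 6, 12


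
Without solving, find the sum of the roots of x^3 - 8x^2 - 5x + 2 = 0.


By Vieta's formulas for x^3 + bx^2 + cx + d = 0:
  r1 + r2 + r3 = -b/a = 8
  r1*r2 + r1*r3 + r2*r3 = c/a = -5
  r1*r2*r3 = -d/a = -2


Sum = 8


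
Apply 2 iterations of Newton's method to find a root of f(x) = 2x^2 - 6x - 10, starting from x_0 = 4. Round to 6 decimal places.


Newton's method: x_(n+1) = x_n - f(x_n)/f'(x_n)
f(x) = 2x^2 - 6x - 10
f'(x) = 4x - 6

Iteration 1:
  f(4.000000) = -2.000000
  f'(4.000000) = 10.000000
  x_1 = 4.000000 - (-2.000000)/(10.000000) = 4.200000

Iteration 2:
  f(4.200000) = 0.080000
  f'(4.200000) = 10.800000
  x_2 = 4.200000 - (0.080000)/(10.800000) = 4.192593

x_2 = 4.192593


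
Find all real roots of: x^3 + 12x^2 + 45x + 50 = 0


Let p(x) = x^3 + 12x^2 + 45x + 50. By the rational root theorem (leading coefficient 1), any rational root is an integer divisor of 50: try ±1, ±2, ... in turn.
Test x = 1: value = 108 ≠ 0.
Test x = -1: value = 16 ≠ 0.
Test x = 2: value = 196 ≠ 0.
Test x = -2: value = 0 ✓, so (x + 2) is a factor.
Synthetic division by (x + 2): bring down 1; 1(-2) + 12 = 10; 10(-2) + 45 = 25; 25(-2) + 50 = 0 → quotient x^2 + 10x + 25, remainder 0.
Solve the quadratic x^2 + 10x + 25 = 0: discriminant = 10^2 - 4(1)(25) = 100 - 100 = 0.
Discriminant = 0, so a double root: x = -10/2 = -5.

x = -5 (multiplicity 2), x = -2


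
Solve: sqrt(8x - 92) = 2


Square both sides: 8x - 92 = 2^2 = 4
8x = 4 + 92 = 96
x = 12
Check: sqrt(8*12 - 92) = sqrt(4) = 2 ✓

x = 12


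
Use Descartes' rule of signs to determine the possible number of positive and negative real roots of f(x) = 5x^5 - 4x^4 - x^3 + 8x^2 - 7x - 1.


Descartes' rule of signs:

For positive roots, count sign changes in f(x) = 5x^5 - 4x^4 - x^3 + 8x^2 - 7x - 1:
Signs of coefficients: +, -, -, +, -, -
Number of sign changes: 3
Possible positive real roots: 3, 1

For negative roots, examine f(-x) = -5x^5 - 4x^4 + x^3 + 8x^2 + 7x - 1:
Signs of coefficients: -, -, +, +, +, -
Number of sign changes: 2
Possible negative real roots: 2, 0

Positive roots: 3 or 1; Negative roots: 2 or 0


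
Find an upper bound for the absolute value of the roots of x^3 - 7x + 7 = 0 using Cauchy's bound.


Cauchy's bound: all roots r satisfy |r| <= 1 + max(|a_i/a_n|) for i = 0,...,n-1
where a_n is the leading coefficient.

Coefficients: [1, 0, -7, 7]
Leading coefficient a_n = 1
Ratios |a_i/a_n|: 0, 7, 7
Maximum ratio: 7
Cauchy's bound: |r| <= 1 + 7 = 8

Upper bound = 8


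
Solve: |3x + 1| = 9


An absolute value equation |expr| = 9 gives two cases:
Case 1: 3x + 1 = 9
  3x = 8, so x = 8/3
Case 2: 3x + 1 = -9
  3x = -10, so x = -10/3

x = -10/3, x = 8/3


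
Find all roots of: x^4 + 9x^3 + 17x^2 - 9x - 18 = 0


Let p(x) = x^4 + 9x^3 + 17x^2 - 9x - 18. By the rational root theorem (leading coefficient 1), any rational root is an integer divisor of 18: try ±1, ±2, ... in turn.
Test x = 1: value = 0 ✓, so (x - 1) is a factor.
Synthetic division by (x - 1): bring down 1; 1(1) + 9 = 10; 10(1) + 17 = 27; 27(1) - 9 = 18; 18(1) - 18 = 0 → quotient x^3 + 10x^2 + 27x + 18, remainder 0.
Continue with the quotient x^3 + 10x^2 + 27x + 18 (candidates must divide 18; re-test x = 1 first in case it repeats).
Test x = 1: value = 56 ≠ 0.
Test x = -1: value = 0 ✓, so (x + 1) is a factor.
Synthetic division by (x + 1): bring down 1; 1(-1) + 10 = 9; 9(-1) + 27 = 18; 18(-1) + 18 = 0 → quotient x^2 + 9x + 18, remainder 0.
Solve the quadratic x^2 + 9x + 18 = 0: discriminant = 9^2 - 4(1)(18) = 81 - 72 = 9.
sqrt(9) = 3, so x = (-9 ± 3)/2: x = -3 or x = -6.
Collecting all roots found:

x = -6, x = -3, x = -1, x = 1


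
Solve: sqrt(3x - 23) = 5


Square both sides: 3x - 23 = 5^2 = 25
3x = 25 + 23 = 48
x = 16
Check: sqrt(3*16 - 23) = sqrt(25) = 5 ✓

x = 16


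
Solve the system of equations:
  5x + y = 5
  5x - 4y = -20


Using Cramer's rule:
Determinant D = (5)(-4) - (5)(1) = -20 - 5 = -25
Dx = (5)(-4) - (-20)(1) = -20 + 20 = 0
Dy = (5)(-20) - (5)(5) = -100 - 25 = -125
x = Dx/D = 0/-25 = 0
y = Dy/D = -125/-25 = 5

x = 0, y = 5


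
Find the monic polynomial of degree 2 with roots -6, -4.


A monic polynomial with roots -6, -4 is:
p(x) = (x + 6)(x + 4)
After multiplying by (x + 6): x + 6
After multiplying by (x + 4): x^2 + 10x + 24

x^2 + 10x + 24


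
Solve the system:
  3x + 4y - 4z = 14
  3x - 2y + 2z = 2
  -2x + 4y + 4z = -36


Using Cramer's rule. Expand each determinant along the first row.
D  = 3*[(-2)*4 - 2*4] - 4*[3*4 - 2*(-2)] + (-4)*[3*4 - (-2)*(-2)]
  = 3*(-16) - 4*(16) + (-4)*(8) = -144
Dx = 14*[(-2)*4 - 2*4] - 4*[2*4 - 2*(-36)] + (-4)*[2*4 - (-2)*(-36)]
  = 14*(-16) - 4*(80) + (-4)*(-64) = -288
Dy = 3*[2*4 - 2*(-36)] - 14*[3*4 - 2*(-2)] + (-4)*[3*(-36) - 2*(-2)]
  = 3*(80) - 14*(16) + (-4)*(-104) = 432
Dz = 3*[(-2)*(-36) - 2*4] - 4*[3*(-36) - 2*(-2)] + 14*[3*4 - (-2)*(-2)]
  = 3*(64) - 4*(-104) + 14*(8) = 720
x = Dx/D = -288/-144 = 2, y = Dy/D = 432/-144 = -3, z = Dz/D = 720/-144 = -5
Check eq1: (3)(2) + (4)(-3) + (-4)(-5) = 14 = 14 ✓
Check eq2: (3)(2) + (-2)(-3) + (2)(-5) = 2 = 2 ✓
Check eq3: (-2)(2) + (4)(-3) + (4)(-5) = -36 = -36 ✓

x = 2, y = -3, z = -5


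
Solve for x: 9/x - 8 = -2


Subtract -8 from both sides: 9/x = 6
Multiply both sides by x: 9 = 6 * x
Divide by 6: x = 3/2

x = 3/2


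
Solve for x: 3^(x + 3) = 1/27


Express both sides with the same base.
1/27 = 3^(-3)
Since the bases match, equate exponents: x + 3 = -3
So x = -3 - (3) = -6

x = -6


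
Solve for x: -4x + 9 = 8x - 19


Starting with: -4x + 9 = 8x - 19
Move all x terms to left: (-4 - 8)x = -19 - 9
Simplify: -12x = -28
Divide both sides by -12: x = 7/3

x = 7/3


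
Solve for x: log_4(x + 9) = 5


Convert to exponential form: x + 9 = 4^5 = 1024
x = 1024 - 9 = 1015
Check: log_4(1015 + 9) = log_4(1024) = log_4(1024) = 5 ✓

x = 1015


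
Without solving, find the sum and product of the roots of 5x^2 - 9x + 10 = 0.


By Vieta's formulas for ax^2 + bx + c = 0:
  Sum of roots = -b/a
  Product of roots = c/a

Here a = 5, b = -9, c = 10
Sum = -(-9)/5 = 9/5
Product = 10/5 = 2

Sum = 9/5, Product = 2


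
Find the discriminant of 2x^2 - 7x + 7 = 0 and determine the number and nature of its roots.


For ax^2 + bx + c = 0, discriminant D = b^2 - 4ac
Here a = 2, b = -7, c = 7
D = (-7)^2 - 4(2)(7) = 49 - 56 = -7

D = -7 < 0
The equation has no real roots (2 complex conjugate roots).

Discriminant = -7, no real roots (2 complex conjugate roots)


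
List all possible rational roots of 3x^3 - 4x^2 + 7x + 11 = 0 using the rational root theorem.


Rational root theorem: possible roots are ±p/q where:
  p divides the constant term (11): p ∈ {1, 11}
  q divides the leading coefficient (3): q ∈ {1, 3}

All possible rational roots: -11, -11/3, -1, -1/3, 1/3, 1, 11/3, 11

-11, -11/3, -1, -1/3, 1/3, 1, 11/3, 11


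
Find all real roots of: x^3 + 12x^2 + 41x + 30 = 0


Let p(x) = x^3 + 12x^2 + 41x + 30. By the rational root theorem (leading coefficient 1), any rational root is an integer divisor of 30: try ±1, ±2, ... in turn.
Test x = 1: value = 84 ≠ 0.
Test x = -1: value = 0 ✓, so (x + 1) is a factor.
Synthetic division by (x + 1): bring down 1; 1(-1) + 12 = 11; 11(-1) + 41 = 30; 30(-1) + 30 = 0 → quotient x^2 + 11x + 30, remainder 0.
Solve the quadratic x^2 + 11x + 30 = 0: discriminant = 11^2 - 4(1)(30) = 121 - 120 = 1.
sqrt(1) = 1, so x = (-11 ± 1)/2: x = -5 or x = -6.

x = -6, x = -5, x = -1


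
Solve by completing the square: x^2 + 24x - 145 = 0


Start: x^2 + 24x - 145 = 0
Move constant: x^2 + 24x = 145
Half of 24 is 12, squared is 144
Add 144 to both sides: x^2 + 24x + 144 = 289
(x + 12)^2 = 289
x + 12 = ±17
x = -12 + 17 = 5 or x = -12 - 17 = -29

x = -29, x = 5


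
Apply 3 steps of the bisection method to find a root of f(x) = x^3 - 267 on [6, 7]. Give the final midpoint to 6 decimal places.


f(x) = x^3 - 267
f(6) = -51 < 0
f(7) = 76 > 0

Step 1: midpoint = (6.000000 + 7.000000)/2 = 6.500000
  f(6.500000) = 7.625000
  f(mid) > 0, so root is in [6.000000, 6.500000]

Step 2: midpoint = (6.000000 + 6.500000)/2 = 6.250000
  f(6.250000) = -22.859375
  f(mid) < 0, so root is in [6.250000, 6.500000]

Step 3: midpoint = (6.250000 + 6.500000)/2 = 6.375000
  f(6.375000) = -7.916016
  f(mid) < 0, so root is in [6.375000, 6.500000]

midpoint = 6.375000


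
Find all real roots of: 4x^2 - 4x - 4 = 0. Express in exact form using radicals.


Using the quadratic formula: x = (-b ± sqrt(b^2 - 4ac)) / (2a)
Here a = 4, b = -4, c = -4
Discriminant = b^2 - 4ac = (-4)^2 - 4(4)(-4) = 16 + 64 = 80
Since discriminant = 80 > 0, there are two real roots.
x = (4 ± 4*sqrt(5)) / 8
Simplifying: x = (1 ± sqrt(5)) / 2
Numerically: x ≈ 1.6180 or x ≈ -0.6180

x = (1 + sqrt(5)) / 2 or x = (1 - sqrt(5)) / 2


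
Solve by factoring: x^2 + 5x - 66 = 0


We need two numbers that multiply to -66 and add to 5.
Those numbers are -6 and 11 (since (-6) * 11 = -66 and (-6) + 11 = 5).
So x^2 + 5x - 66 = (x - 6)(x + 11) = 0
Setting each factor to zero: x = 6 or x = -11

x = -11, x = 6


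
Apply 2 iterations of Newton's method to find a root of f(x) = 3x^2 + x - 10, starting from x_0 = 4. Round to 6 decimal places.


Newton's method: x_(n+1) = x_n - f(x_n)/f'(x_n)
f(x) = 3x^2 + x - 10
f'(x) = 6x + 1

Iteration 1:
  f(4.000000) = 42.000000
  f'(4.000000) = 25.000000
  x_1 = 4.000000 - (42.000000)/(25.000000) = 2.320000

Iteration 2:
  f(2.320000) = 8.467200
  f'(2.320000) = 14.920000
  x_2 = 2.320000 - (8.467200)/(14.920000) = 1.752493

x_2 = 1.752493


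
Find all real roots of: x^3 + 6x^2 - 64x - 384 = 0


Let p(x) = x^3 + 6x^2 - 64x - 384. By the rational root theorem (leading coefficient 1), any rational root is an integer divisor of 384: try ±1, ±2, ... in turn.
Test x = 1: value = -441 ≠ 0.
Test x = -1: value = -315 ≠ 0.
Test x = 2: value = -480 ≠ 0.
Test x = -2: value = -240 ≠ 0.
Test x = 3: value = -495 ≠ 0.
Test x = -3: value = -165 ≠ 0.
Test x = 4: value = -480 ≠ 0.
Test x = -4: value = -96 ≠ 0.
Test x = 6: value = -336 ≠ 0.
Test x = -6: value = 0 ✓, so (x + 6) is a factor.
Synthetic division by (x + 6): bring down 1; 1(-6) + 6 = 0; 0(-6) - 64 = -64; (-64)(-6) - 384 = 0 → quotient x^2 - 64, remainder 0.
Solve the quadratic x^2 - 64 = 0: discriminant = 0^2 - 4(1)(-64) = 0 + 256 = 256.
sqrt(256) = 16, so x = (0 ± 16)/2: x = 8 or x = -8.

x = -8, x = -6, x = 8


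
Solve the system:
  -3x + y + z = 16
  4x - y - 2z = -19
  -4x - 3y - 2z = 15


Using Cramer's rule. Expand each determinant along the first row.
D  = (-3)*[(-1)*(-2) - (-2)*(-3)] - 1*[4*(-2) - (-2)*(-4)] + 1*[4*(-3) - (-1)*(-4)]
  = (-3)*(-4) - 1*(-16) + 1*(-16) = 12
Dx = 16*[(-1)*(-2) - (-2)*(-3)] - 1*[(-19)*(-2) - (-2)*15] + 1*[(-19)*(-3) - (-1)*15]
  = 16*(-4) - 1*(68) + 1*(72) = -60
Dy = (-3)*[(-19)*(-2) - (-2)*15] - 16*[4*(-2) - (-2)*(-4)] + 1*[4*15 - (-19)*(-4)]
  = (-3)*(68) - 16*(-16) + 1*(-16) = 36
Dz = (-3)*[(-1)*15 - (-19)*(-3)] - 1*[4*15 - (-19)*(-4)] + 16*[4*(-3) - (-1)*(-4)]
  = (-3)*(-72) - 1*(-16) + 16*(-16) = -24
x = Dx/D = -60/12 = -5, y = Dy/D = 36/12 = 3, z = Dz/D = -24/12 = -2
Check eq1: (-3)(-5) + (1)(3) + (1)(-2) = 16 = 16 ✓
Check eq2: (4)(-5) + (-1)(3) + (-2)(-2) = -19 = -19 ✓
Check eq3: (-4)(-5) + (-3)(3) + (-2)(-2) = 15 = 15 ✓

x = -5, y = 3, z = -2


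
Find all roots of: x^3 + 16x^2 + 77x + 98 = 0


Let p(x) = x^3 + 16x^2 + 77x + 98. By the rational root theorem (leading coefficient 1), any rational root is an integer divisor of 98: try ±1, ±2, ... in turn.
Test x = 1: value = 192 ≠ 0.
Test x = -1: value = 36 ≠ 0.
Test x = 2: value = 324 ≠ 0.
Test x = -2: value = 0 ✓, so (x + 2) is a factor.
Synthetic division by (x + 2): bring down 1; 1(-2) + 16 = 14; 14(-2) + 77 = 49; 49(-2) + 98 = 0 → quotient x^2 + 14x + 49, remainder 0.
Solve the quadratic x^2 + 14x + 49 = 0: discriminant = 14^2 - 4(1)(49) = 196 - 196 = 0.
Discriminant = 0, so a double root: x = -14/2 = -7.
Collecting all roots found:

x = -7 (multiplicity 2), x = -2


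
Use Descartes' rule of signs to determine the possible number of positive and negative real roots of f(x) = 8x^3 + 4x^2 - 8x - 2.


Descartes' rule of signs:

For positive roots, count sign changes in f(x) = 8x^3 + 4x^2 - 8x - 2:
Signs of coefficients: +, +, -, -
Number of sign changes: 1
Possible positive real roots: 1

For negative roots, examine f(-x) = -8x^3 + 4x^2 + 8x - 2:
Signs of coefficients: -, +, +, -
Number of sign changes: 2
Possible negative real roots: 2, 0

Positive roots: 1; Negative roots: 2 or 0
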